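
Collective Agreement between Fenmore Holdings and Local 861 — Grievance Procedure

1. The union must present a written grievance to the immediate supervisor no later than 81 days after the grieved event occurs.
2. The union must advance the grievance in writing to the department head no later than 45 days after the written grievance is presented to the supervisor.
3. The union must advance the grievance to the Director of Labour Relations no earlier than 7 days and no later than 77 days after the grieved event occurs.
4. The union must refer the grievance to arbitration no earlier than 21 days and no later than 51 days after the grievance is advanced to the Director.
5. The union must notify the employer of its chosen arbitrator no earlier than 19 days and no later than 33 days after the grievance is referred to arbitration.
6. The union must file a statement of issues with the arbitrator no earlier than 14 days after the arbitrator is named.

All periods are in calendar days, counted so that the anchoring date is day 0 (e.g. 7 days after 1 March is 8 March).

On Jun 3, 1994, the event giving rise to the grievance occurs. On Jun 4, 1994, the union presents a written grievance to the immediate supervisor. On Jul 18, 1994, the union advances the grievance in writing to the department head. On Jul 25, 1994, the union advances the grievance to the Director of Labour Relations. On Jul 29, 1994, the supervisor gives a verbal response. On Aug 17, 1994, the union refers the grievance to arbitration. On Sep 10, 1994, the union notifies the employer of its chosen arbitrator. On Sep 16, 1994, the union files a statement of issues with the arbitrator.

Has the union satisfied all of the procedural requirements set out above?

Step 1: 81 days after Jun 3, 1994 (when the grieved event occurs) is Aug 23, 1994; completed Jun 4, 1994, before the deadline.
Step 2: 45 days after Jun 4, 1994 (when the written grievance is presented to the supervisor) is Jul 19, 1994; completed Jul 18, 1994, before the deadline.
Step 3: the window is 7–77 days after Jun 3, 1994 (when the grieved event occurs), so Jun 10, 1994 through Aug 19, 1994; done Jul 25, 1994, which is between those dates.
Step 4: the window is 21–51 days after Jul 25, 1994 (when the grievance is advanced to the Director), so Aug 15, 1994 through Sep 14, 1994; done Aug 17, 1994, which is between those dates.
Step 5: the window is 19–33 days after Aug 17, 1994 (when the grievance is referred to arbitration), so Sep 5, 1994 through Sep 19, 1994; done Sep 10, 1994 — within the window.
Step 6: the earliest permitted date is 14 days after Sep 10, 1994 (when the arbitrator is named), i.e. Sep 24, 1994; Sep 16, 1994 is 8 days before the earliest permitted date.

No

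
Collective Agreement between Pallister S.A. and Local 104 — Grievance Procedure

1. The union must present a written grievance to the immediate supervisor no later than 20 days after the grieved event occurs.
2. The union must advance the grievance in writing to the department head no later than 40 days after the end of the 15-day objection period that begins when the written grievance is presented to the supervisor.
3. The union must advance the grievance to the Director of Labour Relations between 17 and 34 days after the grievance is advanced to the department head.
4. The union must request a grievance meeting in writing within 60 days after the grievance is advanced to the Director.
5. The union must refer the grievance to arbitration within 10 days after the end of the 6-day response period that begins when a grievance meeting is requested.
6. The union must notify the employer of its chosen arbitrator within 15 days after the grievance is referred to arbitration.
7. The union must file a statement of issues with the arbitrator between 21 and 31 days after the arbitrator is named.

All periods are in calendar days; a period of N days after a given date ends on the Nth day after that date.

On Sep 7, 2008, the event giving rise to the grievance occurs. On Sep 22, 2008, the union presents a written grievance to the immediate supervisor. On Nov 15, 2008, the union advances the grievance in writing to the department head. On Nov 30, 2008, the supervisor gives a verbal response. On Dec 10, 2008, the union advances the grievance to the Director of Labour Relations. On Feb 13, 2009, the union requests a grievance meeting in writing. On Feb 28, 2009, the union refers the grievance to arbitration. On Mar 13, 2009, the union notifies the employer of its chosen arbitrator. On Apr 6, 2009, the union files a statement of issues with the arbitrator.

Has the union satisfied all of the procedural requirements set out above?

(1) due by Sep 7, 2008 + 20 days = Sep 27, 2008; Sep 22, 2008 is within that limit.
(2) due by Oct 7, 2008 + 40 days = Nov 16, 2008; Nov 15, 2008 is within that limit.
(3) the permitted window runs from Nov 15, 2008 + 17 = Dec 2, 2008 to Nov 15, 2008 + 34 = Dec 19, 2008; done Dec 10, 2008, which is between those dates.
(4) due by Dec 10, 2008 + 60 days = Feb 8, 2009; done Feb 13, 2009 — 5 days late.

No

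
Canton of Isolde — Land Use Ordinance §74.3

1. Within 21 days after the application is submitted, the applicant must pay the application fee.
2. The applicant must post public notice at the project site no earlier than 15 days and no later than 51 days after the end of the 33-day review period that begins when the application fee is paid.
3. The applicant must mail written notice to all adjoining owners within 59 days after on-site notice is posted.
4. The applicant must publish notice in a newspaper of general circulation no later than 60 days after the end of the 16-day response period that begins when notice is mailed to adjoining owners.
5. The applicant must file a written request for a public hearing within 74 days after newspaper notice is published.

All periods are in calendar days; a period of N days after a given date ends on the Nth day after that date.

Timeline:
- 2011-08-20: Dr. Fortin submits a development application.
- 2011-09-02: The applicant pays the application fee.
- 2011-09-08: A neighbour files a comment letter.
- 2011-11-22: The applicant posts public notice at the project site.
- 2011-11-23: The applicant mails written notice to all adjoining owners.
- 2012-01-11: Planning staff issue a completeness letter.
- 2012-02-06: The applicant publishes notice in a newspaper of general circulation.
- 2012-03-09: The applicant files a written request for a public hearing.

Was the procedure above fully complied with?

Yes

Step 1 — counting 21 days from 2011-08-20 (when the application is submitted) gives a deadline of 2011-09-10; 2011-09-02 is within that limit.
Step 2 — 15 and 51 days from 2011-10-05 (end of the 33-day review period, which began when the application fee is paid on 2011-09-02) are 2011-10-20 and 2011-11-25 respectively; done 2011-11-22 — within the window.
Step 3 — counting 59 days from 2011-11-22 (when on-site notice is posted) gives a deadline of 2012-01-20; completed 2011-11-23, before the deadline.
Step 4 — counting 60 days from 2011-12-09 (end of the 16-day response period, which began when notice is mailed to adjoining owners on 2011-11-23) gives a deadline of 2012-02-07; completed 2012-02-06, before the deadline.
Step 5 — counting 74 days from 2012-02-06 (when newspaper notice is published) gives a deadline of 2012-04-20; 2012-03-09 is within that limit.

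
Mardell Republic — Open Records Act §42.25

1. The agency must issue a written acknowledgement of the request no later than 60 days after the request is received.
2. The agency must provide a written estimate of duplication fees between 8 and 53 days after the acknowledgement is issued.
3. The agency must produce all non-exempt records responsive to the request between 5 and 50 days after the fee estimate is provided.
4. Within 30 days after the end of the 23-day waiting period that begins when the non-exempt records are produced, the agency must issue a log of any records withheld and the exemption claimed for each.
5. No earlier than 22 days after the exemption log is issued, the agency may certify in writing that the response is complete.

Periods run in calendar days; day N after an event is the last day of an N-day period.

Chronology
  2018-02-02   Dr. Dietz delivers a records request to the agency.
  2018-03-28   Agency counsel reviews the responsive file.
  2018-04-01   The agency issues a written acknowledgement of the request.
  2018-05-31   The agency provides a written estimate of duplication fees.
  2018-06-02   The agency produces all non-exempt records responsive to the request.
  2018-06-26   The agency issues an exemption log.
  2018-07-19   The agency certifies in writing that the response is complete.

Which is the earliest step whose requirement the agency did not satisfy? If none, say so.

Step 1: 60 days after 2018-02-02 (when the request is received) is 2018-04-03; 2018-04-01 is within that limit.
Step 2: the window is 8–53 days after 2018-04-01 (when the acknowledgement is issued), so 2018-04-09 through 2018-05-24; 2018-05-31 is 7 days past the end of the window.
The analysis stops there.

Step 2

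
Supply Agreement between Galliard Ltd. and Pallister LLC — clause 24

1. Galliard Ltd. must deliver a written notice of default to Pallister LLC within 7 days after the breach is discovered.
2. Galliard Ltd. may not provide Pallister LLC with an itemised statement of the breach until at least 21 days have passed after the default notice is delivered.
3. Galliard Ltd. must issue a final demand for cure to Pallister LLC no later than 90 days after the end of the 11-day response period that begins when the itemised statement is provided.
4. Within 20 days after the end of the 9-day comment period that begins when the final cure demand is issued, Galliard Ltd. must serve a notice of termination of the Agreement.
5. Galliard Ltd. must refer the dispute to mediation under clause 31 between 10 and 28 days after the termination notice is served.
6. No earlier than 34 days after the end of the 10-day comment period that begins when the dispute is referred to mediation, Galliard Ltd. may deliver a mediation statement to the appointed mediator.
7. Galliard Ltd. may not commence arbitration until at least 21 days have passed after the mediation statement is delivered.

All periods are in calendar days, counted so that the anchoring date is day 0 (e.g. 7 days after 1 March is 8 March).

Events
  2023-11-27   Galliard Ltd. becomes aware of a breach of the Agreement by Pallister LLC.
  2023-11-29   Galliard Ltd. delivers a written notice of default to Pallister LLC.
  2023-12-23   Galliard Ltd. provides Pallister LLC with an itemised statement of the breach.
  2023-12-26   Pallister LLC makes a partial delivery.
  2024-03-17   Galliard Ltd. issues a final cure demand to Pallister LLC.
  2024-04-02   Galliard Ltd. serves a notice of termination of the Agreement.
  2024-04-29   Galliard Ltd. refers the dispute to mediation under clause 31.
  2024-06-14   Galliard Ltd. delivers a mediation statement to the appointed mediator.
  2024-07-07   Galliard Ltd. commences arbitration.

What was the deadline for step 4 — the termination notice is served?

The final cure demand is issued on 2024-03-17; the 9-day comment period therefore ends 2024-03-26, and step 4 runs from that date. 20 days after 2024-03-26 is 2024-04-15.

2024-04-15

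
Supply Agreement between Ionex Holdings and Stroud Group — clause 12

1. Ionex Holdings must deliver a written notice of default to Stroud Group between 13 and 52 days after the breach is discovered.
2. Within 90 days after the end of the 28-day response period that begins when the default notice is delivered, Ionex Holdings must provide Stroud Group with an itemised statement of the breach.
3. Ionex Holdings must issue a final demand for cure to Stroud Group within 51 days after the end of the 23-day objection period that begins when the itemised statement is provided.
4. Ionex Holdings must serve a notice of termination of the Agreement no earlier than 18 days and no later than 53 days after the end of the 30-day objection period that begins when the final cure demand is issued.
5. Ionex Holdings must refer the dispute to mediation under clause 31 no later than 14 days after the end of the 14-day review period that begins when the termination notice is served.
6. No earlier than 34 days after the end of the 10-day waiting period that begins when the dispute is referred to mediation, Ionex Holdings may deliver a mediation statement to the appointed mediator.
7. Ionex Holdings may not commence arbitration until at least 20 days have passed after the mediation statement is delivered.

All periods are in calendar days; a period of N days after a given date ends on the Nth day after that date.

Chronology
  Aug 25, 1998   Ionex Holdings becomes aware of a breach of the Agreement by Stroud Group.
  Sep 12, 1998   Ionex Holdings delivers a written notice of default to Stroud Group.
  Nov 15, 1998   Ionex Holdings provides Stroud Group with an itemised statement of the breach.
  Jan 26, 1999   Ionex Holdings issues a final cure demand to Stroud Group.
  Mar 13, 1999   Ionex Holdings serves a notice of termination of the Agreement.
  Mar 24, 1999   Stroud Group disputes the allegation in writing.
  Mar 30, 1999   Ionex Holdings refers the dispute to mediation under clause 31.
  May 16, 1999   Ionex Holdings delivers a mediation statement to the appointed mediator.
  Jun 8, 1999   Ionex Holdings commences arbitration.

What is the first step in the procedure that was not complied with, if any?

Step 4

Step 1: the window is 13–52 days after Aug 25, 1998 (when the breach is discovered), so Sep 7, 1998 through Oct 16, 1998; done Sep 12, 1998, which is between those dates.
Step 2: 90 days after Oct 10, 1998 (end of the 28-day response period, which began when the default notice is delivered on Sep 12, 1998) is Jan 8, 1999; Nov 15, 1998 is within that limit.
Step 3: 51 days after Dec 8, 1998 (end of the 23-day objection period, which began when the itemised statement is provided on Nov 15, 1998) is Jan 28, 1999; completed Jan 26, 1999, before the deadline.
Step 4: the window is 18–53 days after Feb 25, 1999 (end of the 30-day objection period, which began when the final cure demand is issued on Jan 26, 1999), so Mar 15, 1999 through Apr 19, 1999; done Mar 13, 1999 — 2 days before the window opened.
That is the first point of non-compliance.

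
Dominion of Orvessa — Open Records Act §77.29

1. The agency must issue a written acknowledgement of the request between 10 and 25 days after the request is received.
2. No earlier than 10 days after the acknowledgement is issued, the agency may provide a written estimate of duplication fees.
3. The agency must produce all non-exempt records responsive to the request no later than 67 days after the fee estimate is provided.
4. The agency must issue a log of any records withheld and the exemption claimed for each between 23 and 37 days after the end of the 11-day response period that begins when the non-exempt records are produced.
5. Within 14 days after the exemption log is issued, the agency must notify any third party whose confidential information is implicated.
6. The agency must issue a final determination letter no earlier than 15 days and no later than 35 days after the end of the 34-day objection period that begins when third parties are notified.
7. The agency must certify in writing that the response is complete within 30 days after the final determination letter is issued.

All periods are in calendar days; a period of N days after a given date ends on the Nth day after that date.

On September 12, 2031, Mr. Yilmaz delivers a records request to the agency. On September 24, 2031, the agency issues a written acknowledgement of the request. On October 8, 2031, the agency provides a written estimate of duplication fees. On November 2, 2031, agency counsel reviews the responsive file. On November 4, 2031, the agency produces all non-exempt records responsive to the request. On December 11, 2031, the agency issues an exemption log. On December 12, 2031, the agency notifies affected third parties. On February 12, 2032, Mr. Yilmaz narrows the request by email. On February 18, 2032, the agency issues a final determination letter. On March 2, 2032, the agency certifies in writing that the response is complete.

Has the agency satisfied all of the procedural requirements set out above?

Step 1 — 10 and 25 days from September 12, 2031 (when the request is received) are September 22, 2031 and October 7, 2031 respectively; done September 24, 2031, which is between those dates.
Step 2 — must wait 10 days from September 24, 2031 (when the acknowledgement is issued), so not before October 4, 2031; done October 8, 2031 — permitted.
Step 3 — counting 67 days from October 8, 2031 (when the fee estimate is provided) gives a deadline of December 14, 2031; done November 4, 2031 — timely.
Step 4 — 23 and 37 days from November 15, 2031 (end of the 11-day response period, which began when the non-exempt records are produced on November 4, 2031) are December 8, 2031 and December 22, 2031 respectively; done December 11, 2031 — within the window.
Step 5 — counting 14 days from December 11, 2031 (when the exemption log is issued) gives a deadline of December 25, 2031; done December 12, 2031 — timely.
Step 6 — 15 and 35 days from January 15, 2032 (end of the 34-day objection period, which began when third parties are notified on December 12, 2031) are January 30, 2032 and February 19, 2032 respectively; done February 18, 2032, which is between those dates.
Step 7 — counting 30 days from February 18, 2032 (when the final determination letter is issued) gives a deadline of March 19, 2032; March 2, 2032 is within that limit.

Yes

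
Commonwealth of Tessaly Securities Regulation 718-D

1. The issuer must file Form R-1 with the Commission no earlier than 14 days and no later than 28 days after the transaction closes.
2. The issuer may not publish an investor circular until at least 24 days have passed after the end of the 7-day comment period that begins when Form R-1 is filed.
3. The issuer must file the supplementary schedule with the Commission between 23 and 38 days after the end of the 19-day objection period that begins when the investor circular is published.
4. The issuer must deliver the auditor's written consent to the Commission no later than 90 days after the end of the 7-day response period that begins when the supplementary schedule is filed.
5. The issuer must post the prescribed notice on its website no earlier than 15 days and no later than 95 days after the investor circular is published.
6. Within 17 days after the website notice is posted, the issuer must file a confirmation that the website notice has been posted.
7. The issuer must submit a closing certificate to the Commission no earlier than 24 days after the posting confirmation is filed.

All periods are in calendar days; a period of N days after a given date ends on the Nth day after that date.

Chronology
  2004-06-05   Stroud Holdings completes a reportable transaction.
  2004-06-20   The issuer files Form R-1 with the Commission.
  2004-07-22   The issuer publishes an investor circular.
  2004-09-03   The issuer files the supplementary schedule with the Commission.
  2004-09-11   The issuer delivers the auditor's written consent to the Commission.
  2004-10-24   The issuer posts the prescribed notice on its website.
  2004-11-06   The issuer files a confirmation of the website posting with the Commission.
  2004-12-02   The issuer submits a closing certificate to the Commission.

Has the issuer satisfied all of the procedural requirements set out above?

Yes

(1) the permitted window runs from 2004-06-05 + 14 = 2004-06-19 to 2004-06-05 + 28 = 2004-07-03; 2004-06-20 falls inside that range.
(2) permitted from 2004-06-27 + 24 days = 2004-07-21 onward; done 2004-07-22, after the minimum wait.
(3) the permitted window runs from 2004-08-10 + 23 = 2004-09-02 to 2004-08-10 + 38 = 2004-09-17; done 2004-09-03, which is between those dates.
(4) due by 2004-09-10 + 90 days = 2004-12-09; completed 2004-09-11, before the deadline.
(5) the permitted window runs from 2004-07-22 + 15 = 2004-08-06 to 2004-07-22 + 95 = 2004-10-25; done 2004-10-24, which is between those dates.
(6) due by 2004-10-24 + 17 days = 2004-11-10; done 2004-11-06 — timely.
(7) permitted from 2004-11-06 + 24 days = 2004-11-30 onward; 2004-12-02 is on or after that date.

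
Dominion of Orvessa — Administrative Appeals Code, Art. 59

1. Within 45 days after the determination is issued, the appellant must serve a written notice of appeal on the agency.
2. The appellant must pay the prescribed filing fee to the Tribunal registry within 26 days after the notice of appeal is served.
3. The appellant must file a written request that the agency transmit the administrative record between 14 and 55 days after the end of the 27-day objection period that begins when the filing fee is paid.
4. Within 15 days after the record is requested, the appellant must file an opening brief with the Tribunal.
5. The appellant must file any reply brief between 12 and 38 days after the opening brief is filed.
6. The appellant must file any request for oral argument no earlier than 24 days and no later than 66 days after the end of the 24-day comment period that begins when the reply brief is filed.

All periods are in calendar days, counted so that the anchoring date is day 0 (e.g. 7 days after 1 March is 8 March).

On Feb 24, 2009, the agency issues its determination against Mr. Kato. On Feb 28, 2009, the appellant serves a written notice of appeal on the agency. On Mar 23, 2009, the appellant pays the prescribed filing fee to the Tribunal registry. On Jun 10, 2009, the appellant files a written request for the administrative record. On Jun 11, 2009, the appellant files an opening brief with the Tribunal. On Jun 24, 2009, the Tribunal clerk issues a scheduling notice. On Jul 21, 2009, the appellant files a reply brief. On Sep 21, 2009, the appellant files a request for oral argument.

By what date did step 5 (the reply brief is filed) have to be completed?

Step 5 runs from Jun 11, 2009, when the opening brief is filed. The window is 12–38 days after Jun 11, 2009; it closes on Jul 19, 2009.

Jul 19, 2009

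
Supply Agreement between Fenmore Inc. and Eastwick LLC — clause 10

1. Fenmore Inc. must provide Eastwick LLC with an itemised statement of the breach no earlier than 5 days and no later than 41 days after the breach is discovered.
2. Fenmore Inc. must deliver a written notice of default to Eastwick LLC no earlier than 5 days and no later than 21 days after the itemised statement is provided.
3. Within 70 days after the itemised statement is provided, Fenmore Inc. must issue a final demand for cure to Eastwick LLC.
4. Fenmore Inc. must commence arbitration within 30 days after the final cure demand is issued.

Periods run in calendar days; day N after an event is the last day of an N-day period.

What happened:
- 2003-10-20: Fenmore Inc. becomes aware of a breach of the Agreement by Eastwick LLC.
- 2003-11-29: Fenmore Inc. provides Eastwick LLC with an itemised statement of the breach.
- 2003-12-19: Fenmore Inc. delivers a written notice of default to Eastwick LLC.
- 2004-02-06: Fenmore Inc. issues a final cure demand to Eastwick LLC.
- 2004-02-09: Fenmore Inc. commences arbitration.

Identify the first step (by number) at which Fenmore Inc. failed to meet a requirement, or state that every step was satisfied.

Step 1: the window is 5–41 days after 2003-10-20 (when the breach is discovered), so 2003-10-25 through 2003-11-30; done 2003-11-29 — within the window.
Step 2: the window is 5–21 days after 2003-11-29 (when the itemised statement is provided), so 2003-12-04 through 2003-12-20; done 2003-12-19, which is between those dates.
Step 3: 70 days after 2003-11-29 (when the itemised statement is provided) is 2004-02-07; done 2004-02-06 — timely.
Step 4: 30 days after 2004-02-06 (when the final cure demand is issued) is 2004-03-07; done 2004-02-09 — timely.

None — every step was satisfied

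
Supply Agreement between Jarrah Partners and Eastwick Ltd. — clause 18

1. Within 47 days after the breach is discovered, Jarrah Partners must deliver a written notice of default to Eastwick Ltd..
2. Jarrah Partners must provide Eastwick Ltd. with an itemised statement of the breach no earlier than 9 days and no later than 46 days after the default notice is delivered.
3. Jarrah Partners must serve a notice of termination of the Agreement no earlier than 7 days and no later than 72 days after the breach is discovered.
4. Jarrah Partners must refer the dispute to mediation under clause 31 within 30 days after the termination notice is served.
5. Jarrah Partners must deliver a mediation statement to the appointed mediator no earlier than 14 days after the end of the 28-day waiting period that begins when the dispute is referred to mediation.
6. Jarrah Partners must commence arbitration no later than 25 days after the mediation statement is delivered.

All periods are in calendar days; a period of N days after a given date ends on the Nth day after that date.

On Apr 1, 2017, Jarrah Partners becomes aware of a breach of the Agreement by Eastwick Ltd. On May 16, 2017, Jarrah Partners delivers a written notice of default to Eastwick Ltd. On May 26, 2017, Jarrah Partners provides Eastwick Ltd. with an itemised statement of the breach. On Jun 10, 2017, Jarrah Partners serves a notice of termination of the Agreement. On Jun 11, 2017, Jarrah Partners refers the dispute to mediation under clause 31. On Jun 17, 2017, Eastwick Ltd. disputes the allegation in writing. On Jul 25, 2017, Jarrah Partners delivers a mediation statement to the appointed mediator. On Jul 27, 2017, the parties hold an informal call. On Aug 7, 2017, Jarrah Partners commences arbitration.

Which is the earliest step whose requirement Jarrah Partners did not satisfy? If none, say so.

None — every step was satisfied

Step 1 — counting 47 days from Apr 1, 2017 (when the breach is discovered) gives a deadline of May 18, 2017; May 16, 2017 is within that limit.
Step 2 — 9 and 46 days from May 16, 2017 (when the default notice is delivered) are May 25, 2017 and Jul 1, 2017 respectively; done May 26, 2017, which is between those dates.
Step 3 — 7 and 72 days from Apr 1, 2017 (when the breach is discovered) are Apr 8, 2017 and Jun 12, 2017 respectively; done Jun 10, 2017 — within the window.
Step 4 — counting 30 days from Jun 10, 2017 (when the termination notice is served) gives a deadline of Jul 10, 2017; Jun 11, 2017 is within that limit.
Step 5 — must wait 14 days from Jul 9, 2017 (end of the 28-day waiting period, which began when the dispute is referred to mediation on Jun 11, 2017), so not before Jul 23, 2017; Jul 25, 2017 is on or after that date.
Step 6 — counting 25 days from Jul 25, 2017 (when the mediation statement is delivered) gives a deadline of Aug 19, 2017; completed Aug 7, 2017, before the deadline.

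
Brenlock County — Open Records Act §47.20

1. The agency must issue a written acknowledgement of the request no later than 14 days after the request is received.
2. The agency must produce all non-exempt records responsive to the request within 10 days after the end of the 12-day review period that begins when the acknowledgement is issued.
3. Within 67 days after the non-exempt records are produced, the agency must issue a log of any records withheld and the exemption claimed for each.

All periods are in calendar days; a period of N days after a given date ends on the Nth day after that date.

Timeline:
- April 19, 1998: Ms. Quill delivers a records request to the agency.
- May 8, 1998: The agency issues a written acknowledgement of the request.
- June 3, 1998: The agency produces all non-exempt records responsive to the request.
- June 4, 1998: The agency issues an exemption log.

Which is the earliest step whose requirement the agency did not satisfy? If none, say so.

(1) due by April 19, 1998 + 14 days = May 3, 1998; May 8, 1998 misses that deadline by 5 days.
Later steps need not be reached.

Step 1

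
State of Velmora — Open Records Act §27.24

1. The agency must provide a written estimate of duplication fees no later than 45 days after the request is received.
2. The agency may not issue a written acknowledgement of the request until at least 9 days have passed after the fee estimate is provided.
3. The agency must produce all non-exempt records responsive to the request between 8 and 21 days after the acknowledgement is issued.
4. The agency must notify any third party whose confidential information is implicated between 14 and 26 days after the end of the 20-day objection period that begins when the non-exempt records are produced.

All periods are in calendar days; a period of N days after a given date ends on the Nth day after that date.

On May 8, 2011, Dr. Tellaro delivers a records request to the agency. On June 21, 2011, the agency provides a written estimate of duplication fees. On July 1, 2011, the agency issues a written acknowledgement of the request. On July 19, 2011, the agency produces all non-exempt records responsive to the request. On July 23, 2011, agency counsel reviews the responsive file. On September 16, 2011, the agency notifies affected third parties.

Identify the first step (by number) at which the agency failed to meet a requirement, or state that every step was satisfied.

Step 4

Step 1 — counting 45 days from May 8, 2011 (when the request is received) gives a deadline of June 22, 2011; completed June 21, 2011, before the deadline.
Step 2 — must wait 9 days from June 21, 2011 (when the fee estimate is provided), so not before June 30, 2011; done July 1, 2011 — permitted.
Step 3 — 8 and 21 days from July 1, 2011 (when the acknowledgement is issued) are July 9, 2011 and July 22, 2011 respectively; done July 19, 2011, which is between those dates.
Step 4 — 14 and 26 days from August 8, 2011 (end of the 20-day objection period, which began when the non-exempt records are produced on July 19, 2011) are August 22, 2011 and September 3, 2011 respectively; done September 16, 2011 — 13 days after the window closed.
That is the first point of non-compliance.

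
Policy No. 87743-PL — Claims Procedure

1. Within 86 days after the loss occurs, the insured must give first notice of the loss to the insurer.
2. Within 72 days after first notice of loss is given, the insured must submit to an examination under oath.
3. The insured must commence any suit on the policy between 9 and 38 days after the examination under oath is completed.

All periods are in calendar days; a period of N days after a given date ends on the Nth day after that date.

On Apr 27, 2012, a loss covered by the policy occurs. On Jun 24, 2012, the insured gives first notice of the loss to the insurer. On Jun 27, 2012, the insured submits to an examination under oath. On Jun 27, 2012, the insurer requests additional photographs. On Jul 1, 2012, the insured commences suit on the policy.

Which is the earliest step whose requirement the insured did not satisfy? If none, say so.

Step 3

(1) due by Apr 27, 2012 + 86 days = Jul 22, 2012; completed Jun 24, 2012, before the deadline.
(2) due by Jun 24, 2012 + 72 days = Sep 4, 2012; done Jun 27, 2012 — timely.
(3) the permitted window runs from Jun 27, 2012 + 9 = Jul 6, 2012 to Jun 27, 2012 + 38 = Aug 4, 2012; done Jul 1, 2012 — 5 days before the window opened.
That is the first point of non-compliance.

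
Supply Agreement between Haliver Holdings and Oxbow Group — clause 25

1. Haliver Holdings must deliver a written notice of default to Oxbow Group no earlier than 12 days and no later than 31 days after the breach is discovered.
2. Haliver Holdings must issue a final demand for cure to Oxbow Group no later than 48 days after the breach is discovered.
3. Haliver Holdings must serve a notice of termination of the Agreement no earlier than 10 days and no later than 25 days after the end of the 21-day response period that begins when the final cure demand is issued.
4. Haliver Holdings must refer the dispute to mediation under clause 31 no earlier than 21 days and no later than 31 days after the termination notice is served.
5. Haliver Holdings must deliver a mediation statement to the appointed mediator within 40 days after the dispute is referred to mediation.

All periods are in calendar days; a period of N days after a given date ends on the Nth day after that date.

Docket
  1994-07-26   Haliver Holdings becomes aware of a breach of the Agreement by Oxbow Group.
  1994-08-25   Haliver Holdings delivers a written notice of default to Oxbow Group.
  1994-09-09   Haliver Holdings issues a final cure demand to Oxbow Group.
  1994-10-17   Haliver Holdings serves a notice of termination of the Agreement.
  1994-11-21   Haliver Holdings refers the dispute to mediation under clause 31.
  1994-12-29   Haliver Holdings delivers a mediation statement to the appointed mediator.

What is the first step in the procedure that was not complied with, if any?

Step 1: the window is 12–31 days after 1994-07-26 (when the breach is discovered), so 1994-08-07 through 1994-08-26; 1994-08-25 falls inside that range.
Step 2: 48 days after 1994-07-26 (when the breach is discovered) is 1994-09-12; 1994-09-09 is within that limit.
Step 3: the window is 10–25 days after 1994-09-30 (end of the 21-day response period, which began when the final cure demand is issued on 1994-09-09), so 1994-10-10 through 1994-10-25; 1994-10-17 falls inside that range.
Step 4: the window is 21–31 days after 1994-10-17 (when the termination notice is served), so 1994-11-07 through 1994-11-17; done 1994-11-21 — 4 days after the window closed.
The procedure was therefore not followed at step 4.

Step 4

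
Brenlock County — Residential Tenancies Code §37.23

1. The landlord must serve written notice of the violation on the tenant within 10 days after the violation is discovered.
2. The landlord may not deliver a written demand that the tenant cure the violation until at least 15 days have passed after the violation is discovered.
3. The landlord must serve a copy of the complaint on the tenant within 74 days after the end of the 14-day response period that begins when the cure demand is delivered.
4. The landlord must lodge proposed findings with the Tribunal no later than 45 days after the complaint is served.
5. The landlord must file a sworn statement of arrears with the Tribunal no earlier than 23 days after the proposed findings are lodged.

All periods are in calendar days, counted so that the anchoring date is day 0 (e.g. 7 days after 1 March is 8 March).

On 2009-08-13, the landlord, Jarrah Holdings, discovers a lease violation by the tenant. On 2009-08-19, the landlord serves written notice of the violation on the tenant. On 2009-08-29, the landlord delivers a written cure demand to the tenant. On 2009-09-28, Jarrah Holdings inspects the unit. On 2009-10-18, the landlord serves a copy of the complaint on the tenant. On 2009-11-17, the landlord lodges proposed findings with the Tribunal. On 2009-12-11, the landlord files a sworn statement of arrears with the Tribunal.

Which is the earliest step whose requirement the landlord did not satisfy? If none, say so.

None — every step was satisfied

Step 1 — counting 10 days from 2009-08-13 (when the violation is discovered) gives a deadline of 2009-08-23; done 2009-08-19 — timely.
Step 2 — must wait 15 days from 2009-08-13 (when the violation is discovered), so not before 2009-08-28; done 2009-08-29 — permitted.
Step 3 — counting 74 days from 2009-09-12 (end of the 14-day response period, which began when the cure demand is delivered on 2009-08-29) gives a deadline of 2009-11-25; done 2009-10-18 — timely.
Step 4 — counting 45 days from 2009-10-18 (when the complaint is served) gives a deadline of 2009-12-02; completed 2009-11-17, before the deadline.
Step 5 — must wait 23 days from 2009-11-17 (when the proposed findings are lodged), so not before 2009-12-10; 2009-12-11 is on or after that date.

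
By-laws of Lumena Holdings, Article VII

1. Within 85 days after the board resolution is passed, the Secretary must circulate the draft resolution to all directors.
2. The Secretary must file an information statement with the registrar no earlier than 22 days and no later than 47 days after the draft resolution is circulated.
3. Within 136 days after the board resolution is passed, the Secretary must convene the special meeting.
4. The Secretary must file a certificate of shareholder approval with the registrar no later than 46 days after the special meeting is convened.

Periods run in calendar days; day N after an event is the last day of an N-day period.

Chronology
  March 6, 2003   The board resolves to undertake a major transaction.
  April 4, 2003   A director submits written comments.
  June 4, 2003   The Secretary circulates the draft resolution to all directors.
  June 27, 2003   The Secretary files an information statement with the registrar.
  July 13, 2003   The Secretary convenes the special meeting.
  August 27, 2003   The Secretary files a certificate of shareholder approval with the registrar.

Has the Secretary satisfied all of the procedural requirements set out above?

No

Step 1: 85 days after March 6, 2003 (when the board resolution is passed) is May 30, 2003; done June 4, 2003 — 5 days late.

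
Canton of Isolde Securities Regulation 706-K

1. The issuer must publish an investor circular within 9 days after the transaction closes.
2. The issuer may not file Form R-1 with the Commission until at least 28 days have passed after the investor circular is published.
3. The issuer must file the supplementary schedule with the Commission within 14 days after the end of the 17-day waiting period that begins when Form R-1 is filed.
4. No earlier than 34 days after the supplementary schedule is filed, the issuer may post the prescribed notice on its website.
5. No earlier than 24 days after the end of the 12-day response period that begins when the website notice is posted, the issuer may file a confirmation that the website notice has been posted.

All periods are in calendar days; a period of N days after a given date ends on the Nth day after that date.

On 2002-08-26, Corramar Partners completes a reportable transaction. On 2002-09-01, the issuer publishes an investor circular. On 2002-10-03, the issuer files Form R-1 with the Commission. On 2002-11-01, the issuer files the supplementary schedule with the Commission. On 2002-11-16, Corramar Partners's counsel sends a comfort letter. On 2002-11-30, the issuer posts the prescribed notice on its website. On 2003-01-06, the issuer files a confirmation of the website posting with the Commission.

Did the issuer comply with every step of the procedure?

(1) due by 2002-08-26 + 9 days = 2002-09-04; done 2002-09-01 — timely.
(2) permitted from 2002-09-01 + 28 days = 2002-09-29 onward; done 2002-10-03, after the minimum wait.
(3) due by 2002-10-20 + 14 days = 2002-11-03; 2002-11-01 is within that limit.
(4) permitted from 2002-11-01 + 34 days = 2002-12-05 onward; 2002-11-30 is 5 days before the earliest permitted date.

No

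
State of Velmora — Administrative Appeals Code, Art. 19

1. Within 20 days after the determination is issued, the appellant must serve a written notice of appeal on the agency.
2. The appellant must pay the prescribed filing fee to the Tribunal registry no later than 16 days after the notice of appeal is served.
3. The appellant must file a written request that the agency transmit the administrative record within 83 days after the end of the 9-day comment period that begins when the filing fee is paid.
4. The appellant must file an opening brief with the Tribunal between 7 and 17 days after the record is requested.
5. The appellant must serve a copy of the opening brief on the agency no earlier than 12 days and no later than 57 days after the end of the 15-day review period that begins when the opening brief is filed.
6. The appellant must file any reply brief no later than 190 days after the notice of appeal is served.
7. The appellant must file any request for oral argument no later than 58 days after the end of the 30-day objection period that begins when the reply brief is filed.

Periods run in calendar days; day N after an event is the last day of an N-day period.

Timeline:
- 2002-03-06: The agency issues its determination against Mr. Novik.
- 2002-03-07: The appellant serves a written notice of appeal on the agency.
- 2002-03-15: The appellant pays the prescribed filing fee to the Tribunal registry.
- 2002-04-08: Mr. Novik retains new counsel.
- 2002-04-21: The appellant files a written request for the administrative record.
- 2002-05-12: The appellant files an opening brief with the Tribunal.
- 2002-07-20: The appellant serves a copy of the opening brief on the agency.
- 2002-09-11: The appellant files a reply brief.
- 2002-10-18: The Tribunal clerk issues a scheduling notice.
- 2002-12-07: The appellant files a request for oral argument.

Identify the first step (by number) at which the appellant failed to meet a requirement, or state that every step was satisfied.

Step 4

Step 1 — counting 20 days from 2002-03-06 (when the determination is issued) gives a deadline of 2002-03-26; completed 2002-03-07, before the deadline.
Step 2 — counting 16 days from 2002-03-07 (when the notice of appeal is served) gives a deadline of 2002-03-23; 2002-03-15 is within that limit.
Step 3 — counting 83 days from 2002-03-24 (end of the 9-day comment period, which began when the filing fee is paid on 2002-03-15) gives a deadline of 2002-06-15; completed 2002-04-21, before the deadline.
Step 4 — 7 and 17 days from 2002-04-21 (when the record is requested) are 2002-04-28 and 2002-05-08 respectively; done 2002-05-12 — 4 days after the window closed.
Later steps need not be reached.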